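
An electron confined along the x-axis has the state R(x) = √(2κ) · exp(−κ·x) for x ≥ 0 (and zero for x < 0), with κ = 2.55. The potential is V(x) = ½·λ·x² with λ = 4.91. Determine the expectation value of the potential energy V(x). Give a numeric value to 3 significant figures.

0.189

⟨V⟩ = ∫ V(x)·|R|² dx.
Every integrand reduces to terms xʲ·e^(−2κx) on [0, ∞); use ∫₀^∞ xʲ·e^(−2κx) dx = j!/(2κ)^(j+1).
⟨V⟩ = 0.18877.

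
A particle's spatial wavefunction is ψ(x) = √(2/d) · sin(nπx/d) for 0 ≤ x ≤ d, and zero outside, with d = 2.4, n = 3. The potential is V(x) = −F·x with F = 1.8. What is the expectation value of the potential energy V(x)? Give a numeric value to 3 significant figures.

⟨V⟩ = ∫ V(x)·|ψ|² dx.
With sin²θ = (1 − cos2θ)/2 on 0 ≤ x ≤ d: ∫sin²(nπx/d) dx = d/2, ∫x·sin²(nπx/d) dx = d²/4, ∫x²·sin²(nπx/d) dx = d³·(1/6 − 1/(4n²π²)); higher powers xᵏ the same way, integrating xᵏ·cos(2nπx/d) by parts.
⟨V⟩ = -2.1600.

-2.16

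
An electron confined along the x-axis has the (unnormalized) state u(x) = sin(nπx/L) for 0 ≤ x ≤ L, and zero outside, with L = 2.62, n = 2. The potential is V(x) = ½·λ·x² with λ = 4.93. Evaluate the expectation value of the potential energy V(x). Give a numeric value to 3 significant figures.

5.43

⟨V⟩ = ∫ V(x)·|u|² dx / ∫|u|² dx.
With sin²θ = (1 − cos2θ)/2 on 0 ≤ x ≤ L: ∫sin²(nπx/L) dx = L/2, ∫x·sin²(nπx/L) dx = L²/4, ∫x²·sin²(nπx/L) dx = L³·(1/6 − 1/(4n²π²)); higher powers xᵏ the same way, integrating xᵏ·cos(2nπx/L) by parts.
State is unnormalized: ∫|u|² dx = 1.3100, and ∫u*·V(x)·u dx = 7.1080, so ⟨V⟩ = 7.1080 / 1.3100.
⟨V⟩ = 5.4259.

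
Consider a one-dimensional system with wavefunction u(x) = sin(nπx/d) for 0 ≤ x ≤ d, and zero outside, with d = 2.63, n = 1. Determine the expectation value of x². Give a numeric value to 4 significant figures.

⟨x²⟩ = ∫ x²·|u|² dx / ∫|u|² dx (integrals over the domain).
With sin²θ = (1 − cos2θ)/2 on 0 ≤ x ≤ d: ∫sin²(nπx/d) dx = d/2, ∫x·sin²(nπx/d) dx = d²/4, ∫x²·sin²(nπx/d) dx = d³·(1/6 − 1/(4n²π²)); higher powers xᵏ the same way, integrating xᵏ·cos(2nπx/d) by parts.
State is unnormalized: ∫|u|² dx = 1.3150, and ∫u*·x²·u dx = 2.5711, so ⟨x²⟩ = 2.5711 / 1.3150.
⟨x²⟩ = 1.9552.

1.955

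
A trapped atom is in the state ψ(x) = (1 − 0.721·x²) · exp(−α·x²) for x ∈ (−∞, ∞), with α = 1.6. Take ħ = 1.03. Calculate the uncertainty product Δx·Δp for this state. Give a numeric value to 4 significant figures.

Δx = √(⟨x²⟩−⟨x⟩²), Δp = √(⟨p²⟩−⟨p⟩²).
Expand each integrand as polynomial × e^(−2αx²) and use ∫x^(2j)·e^(−2αx²) dx = (2j−1)!!/(4α)^j · √(π/(2α)), odd powers → 0; here √(π/(2α)) = 0.99083. Differentiate with the product rule, d/dx e^(−αx²) = −2αx·e^(−αx²).
Normalization: ∫|ψ|² dx = 0.80531.
⟨x⟩ = 0.0000, ⟨x²⟩ = 0.098898 ⇒ Δx = 0.31448.
⟨p⟩ = 0.0000, ⟨p²⟩ = 2.7446 ⇒ Δp = 1.6567.
Δx·Δp = 0.52099.

0.5210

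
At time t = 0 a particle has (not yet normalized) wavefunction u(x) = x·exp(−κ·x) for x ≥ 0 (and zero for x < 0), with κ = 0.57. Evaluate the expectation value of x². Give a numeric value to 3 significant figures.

⟨x²⟩ = ∫ x²·|u|² dx / ∫|u|² dx (integrals over the domain).
Every integrand reduces to terms xʲ·e^(−2κx) on [0, ∞); use ∫₀^∞ xʲ·e^(−2κx) dx = j!/(2κ)^(j+1).
State is unnormalized: ∫|u|² dx = 1.3499, and ∫u*·x²·u dx = 12.465, so ⟨x²⟩ = 12.465 / 1.3499.
⟨x²⟩ = 9.2336.

9.23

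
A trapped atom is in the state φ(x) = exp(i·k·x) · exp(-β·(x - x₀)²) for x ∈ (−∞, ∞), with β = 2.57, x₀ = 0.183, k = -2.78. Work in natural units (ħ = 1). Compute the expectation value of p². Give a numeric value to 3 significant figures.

10.3

p² φ = −ħ² d²φ/dx²; ⟨p²⟩ = −ħ² ∫ φ*·φ'' dx / ∫|φ|² dx.
Gaussian moments (u = x − x₀): ∫u^(2j)·e^(−2βu²) du = (2j−1)!!/(4β)^j · √(π/(2β)), odd powers integrate to 0; here √(π/(2β)) = 0.78180. Derivatives: φ′ = (ik − 2βu)·φ, φ″ = ((ik − 2βu)² − 2β)·φ; the odd-in-u pieces drop out.
State is unnormalized: ∫|φ|² dx = 0.78180, and ∫φ*·(−ħ² φ'') dx = 8.0512, so ⟨p²⟩ = 8.0512 / 0.78180.
⟨p²⟩ = 10.298.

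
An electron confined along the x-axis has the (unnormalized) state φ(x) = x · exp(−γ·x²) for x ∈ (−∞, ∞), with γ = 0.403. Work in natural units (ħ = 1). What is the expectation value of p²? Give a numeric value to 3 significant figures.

p² φ = −ħ² d²φ/dx²; ⟨p²⟩ = −ħ² ∫ φ*·φ'' dx / ∫|φ|² dx.
Expand each integrand as polynomial × e^(−2γx²) and use ∫x^(2j)·e^(−2γx²) dx = (2j−1)!!/(4γ)^j · √(π/(2γ)), odd powers → 0; here √(π/(2γ)) = 1.9743. Differentiate with the product rule, d/dx e^(−γx²) = −2γx·e^(−γx²).
State is unnormalized: ∫|φ|² dx = 1.2247, and ∫φ*·(−ħ² φ'') dx = 1.4807, so ⟨p²⟩ = 1.4807 / 1.2247.
⟨p²⟩ = 1.2090.

1.21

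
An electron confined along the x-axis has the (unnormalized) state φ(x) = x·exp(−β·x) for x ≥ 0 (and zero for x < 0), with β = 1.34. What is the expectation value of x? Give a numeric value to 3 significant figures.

1.12

⟨x⟩ = ∫ x·|φ|² dx / ∫|φ|² dx (integrals over the domain).
Every integrand reduces to terms xʲ·e^(−2βx) on [0, ∞); use ∫₀^∞ xʲ·e^(−2βx) dx = j!/(2β)^(j+1).
State is unnormalized: ∫|φ|² dx = 0.10390, and ∫φ*·x·φ dx = 0.11631, so ⟨x⟩ = 0.11631 / 0.10390.
⟨x⟩ = 1.1194.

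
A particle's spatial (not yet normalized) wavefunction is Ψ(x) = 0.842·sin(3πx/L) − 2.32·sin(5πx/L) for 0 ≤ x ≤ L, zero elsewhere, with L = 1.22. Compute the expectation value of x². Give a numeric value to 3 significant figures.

⟨x²⟩ = ∫ x²·|Ψ|² dx / ∫|Ψ|² dx (integrals over the domain).
On 0 ≤ x ≤ L (j ≠ l): ∫sin²(jπx/L) dx = L/2, ∫sin(jπx/L)·sin(lπx/L) dx = 0; diagonal moments ∫x·sin²(jπx/L) dx = L²/4, ∫x²·sin²(jπx/L) dx = L³·(1/6 − 1/(4j²π²)); cross terms ∫x·sin(jπx/L)·sin(lπx/L) dx = 0 for j + l even and −4jlL²/(π²(j² − l²)²) for j + l odd, ∫x²·sin(jπx/L)·sin(lπx/L) dx = (−1)^(j+l)·4jlL³/(π²(j² − l²)²); higher powers the same way via product-to-sum and parts.
State is unnormalized: ∫|Ψ|² dx = 3.7157, and ∫Ψ*·x²·Ψ dx = 1.6615, so ⟨x²⟩ = 1.6615 / 3.7157.
⟨x²⟩ = 0.44715.

0.447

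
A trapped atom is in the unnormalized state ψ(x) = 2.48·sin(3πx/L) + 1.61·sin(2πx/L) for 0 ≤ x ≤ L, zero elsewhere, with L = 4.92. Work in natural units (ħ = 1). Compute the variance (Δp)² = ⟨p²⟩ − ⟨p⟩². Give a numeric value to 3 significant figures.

Compute ⟨p⟩ and ⟨p²⟩ separately; (Δp)² = ⟨p²⟩ − ⟨p⟩².
d²/dx² sin(jπx/L) = −(jπ/L)²·sin(jπx/L); on 0 ≤ x ≤ L, ∫sin²(jπx/L) dx = L/2 and ∫sin(jπx/L)·sin(lπx/L) dx = 0 for j ≠ l, so only diagonal terms survive in ∫|ψ|² and ∫ψ·ψ″; ∫ψ·ψ′ dx = [ψ²/2] between the walls = 0.
Normalization: ∫|ψ|² dx = 21.507.
⟨p⟩ = 0.0000 and ⟨p²⟩ = 3.0651.
(Δp)² = 3.0651 − (0.0000)² = 3.0651.

3.07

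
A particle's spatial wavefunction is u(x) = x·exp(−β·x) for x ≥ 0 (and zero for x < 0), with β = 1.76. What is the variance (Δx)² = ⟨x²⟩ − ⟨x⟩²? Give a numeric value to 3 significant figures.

0.242

Compute ⟨x⟩ and ⟨x²⟩ separately, then (Δx)² = ⟨x²⟩ − ⟨x⟩².
Every integrand reduces to terms xʲ·e^(−2βx) on [0, ∞); use ∫₀^∞ xʲ·e^(−2βx) dx = j!/(2β)^(j+1).
Normalization: ∫|u|² dx = 0.045857.
⟨x⟩ = 0.85227 and ⟨x²⟩ = 0.96849.
(Δx)² = 0.96849 − (0.85227)² = 0.24212.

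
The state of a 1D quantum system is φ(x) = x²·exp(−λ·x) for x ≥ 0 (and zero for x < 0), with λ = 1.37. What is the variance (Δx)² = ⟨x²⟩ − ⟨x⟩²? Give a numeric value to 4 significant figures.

0.6660

Compute ⟨x⟩ and ⟨x²⟩ separately, then (Δx)² = ⟨x²⟩ − ⟨x⟩².
Every integrand reduces to terms xʲ·e^(−2λx) on [0, ∞); use ∫₀^∞ xʲ·e^(−2λx) dx = j!/(2λ)^(j+1).
Normalization: ∫|φ|² dx = 0.15540.
⟨x⟩ = 1.8248 and ⟨x²⟩ = 3.9960.
(Δx)² = 3.9960 − (1.8248)² = 0.66599.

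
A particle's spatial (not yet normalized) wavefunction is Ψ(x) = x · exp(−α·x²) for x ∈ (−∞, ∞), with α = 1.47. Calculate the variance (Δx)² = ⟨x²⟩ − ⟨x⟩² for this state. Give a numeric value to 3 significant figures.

0.510

Compute ⟨x⟩ and ⟨x²⟩ separately, then (Δx)² = ⟨x²⟩ − ⟨x⟩².
Expand each integrand as polynomial × e^(−2αx²) and use ∫x^(2j)·e^(−2αx²) dx = (2j−1)!!/(4α)^j · √(π/(2α)), odd powers → 0; here √(π/(2α)) = 1.0337.
Normalization: ∫|Ψ|² dx = 0.17580.
⟨x⟩ = 0.0000 and ⟨x²⟩ = 0.51020.
(Δx)² = 0.51020 − (0.0000)² = 0.51020.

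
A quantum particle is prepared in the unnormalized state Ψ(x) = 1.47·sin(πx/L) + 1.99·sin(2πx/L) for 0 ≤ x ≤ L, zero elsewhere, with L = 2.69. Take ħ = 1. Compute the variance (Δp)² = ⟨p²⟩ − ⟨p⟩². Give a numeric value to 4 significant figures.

Compute ⟨p⟩ and ⟨p²⟩ separately; (Δp)² = ⟨p²⟩ − ⟨p⟩².
d²/dx² sin(jπx/L) = −(jπ/L)²·sin(jπx/L); on 0 ≤ x ≤ L, ∫sin²(jπx/L) dx = L/2 and ∫sin(jπx/L)·sin(lπx/L) dx = 0 for j ≠ l, so only diagonal terms survive in ∫|Ψ|² and ∫Ψ·Ψ″; ∫Ψ·Ψ′ dx = [Ψ²/2] between the walls = 0.
Normalization: ∫|Ψ|² dx = 8.2327.
⟨p⟩ = 0.0000 and ⟨p²⟩ = 4.0112.
(Δp)² = 4.0112 − (0.0000)² = 4.0112.

4.011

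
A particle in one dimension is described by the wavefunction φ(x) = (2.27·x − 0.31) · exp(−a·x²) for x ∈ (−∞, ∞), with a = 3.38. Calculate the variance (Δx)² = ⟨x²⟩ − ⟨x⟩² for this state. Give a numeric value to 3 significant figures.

0.145

Compute ⟨x⟩ and ⟨x²⟩ separately, then (Δx)² = ⟨x²⟩ − ⟨x⟩².
Expand each integrand as polynomial × e^(−2ax²) and use ∫x^(2j)·e^(−2ax²) dx = (2j−1)!!/(4a)^j · √(π/(2a)), odd powers → 0; here √(π/(2a)) = 0.68171.
Normalization: ∫|φ|² dx = 0.32534.
⟨x⟩ = -0.21813 and ⟨x²⟩ = 0.19211.
(Δx)² = 0.19211 − (-0.21813)² = 0.14453.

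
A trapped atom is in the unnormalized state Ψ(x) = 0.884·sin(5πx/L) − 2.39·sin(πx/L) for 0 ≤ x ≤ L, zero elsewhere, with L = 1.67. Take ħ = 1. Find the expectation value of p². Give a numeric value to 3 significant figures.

13.8

p² Ψ = −ħ² d²Ψ/dx²; ⟨p²⟩ = −ħ² ∫ Ψ*·Ψ'' dx / ∫|Ψ|² dx.
d²/dx² sin(jπx/L) = −(jπ/L)²·sin(jπx/L); on 0 ≤ x ≤ L, ∫sin²(jπx/L) dx = L/2 and ∫sin(jπx/L)·sin(lπx/L) dx = 0 for j ≠ l, so only diagonal terms survive in ∫|Ψ|² and ∫Ψ·Ψ″; ∫Ψ·Ψ′ dx = [Ψ²/2] between the walls = 0.
State is unnormalized: ∫|Ψ|² dx = 5.4221, and ∫Ψ*·(−ħ² Ψ'') dx = 74.609, so ⟨p²⟩ = 74.609 / 5.4221.
⟨p²⟩ = 13.760.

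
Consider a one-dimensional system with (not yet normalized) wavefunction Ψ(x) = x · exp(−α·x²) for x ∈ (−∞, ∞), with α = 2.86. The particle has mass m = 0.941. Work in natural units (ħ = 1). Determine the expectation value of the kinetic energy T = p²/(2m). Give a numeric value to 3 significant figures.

T = −(ħ²/2m) d²/dx², so ⟨T⟩ = −(ħ²/2m) ∫ Ψ*·Ψ'' dx / ∫|Ψ|² dx; with m = 0.941.
Expand each integrand as polynomial × e^(−2αx²) and use ∫x^(2j)·e^(−2αx²) dx = (2j−1)!!/(4α)^j · √(π/(2α)), odd powers → 0; here √(π/(2α)) = 0.74110. Differentiate with the product rule, d/dx e^(−αx²) = −2αx·e^(−αx²).
State is unnormalized: ∫|Ψ|² dx = 0.064781, and ∫Ψ*·(−ħ²/2m · Ψ'') dx = 0.29534, so ⟨T⟩ = 0.29534 / 0.064781.
⟨T⟩ = 4.5590.

4.56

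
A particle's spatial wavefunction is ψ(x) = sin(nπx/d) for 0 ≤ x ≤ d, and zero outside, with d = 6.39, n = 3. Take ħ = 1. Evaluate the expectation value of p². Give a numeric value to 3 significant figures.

p² ψ = −ħ² d²ψ/dx²; ⟨p²⟩ = −ħ² ∫ ψ*·ψ'' dx / ∫|ψ|² dx.
d/dx sin(nπx/d) = (nπ/d)·cos(nπx/d) and d²/dx² sin(nπx/d) = −(nπ/d)²·sin(nπx/d); on 0 ≤ x ≤ d, ∫sin²(nπx/d) dx = d/2 and ∫sin(nπx/d)·cos(nπx/d) dx = 0.
State is unnormalized: ∫|ψ|² dx = 3.1950, and ∫ψ*·(−ħ² ψ'') dx = 6.9504, so ⟨p²⟩ = 6.9504 / 3.1950.
⟨p²⟩ = 2.1754.

2.18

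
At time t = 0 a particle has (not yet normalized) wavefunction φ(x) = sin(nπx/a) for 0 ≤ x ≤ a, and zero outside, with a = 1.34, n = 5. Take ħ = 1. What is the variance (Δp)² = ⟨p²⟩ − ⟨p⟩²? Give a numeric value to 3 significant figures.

137.

Compute ⟨p⟩ and ⟨p²⟩ separately; (Δp)² = ⟨p²⟩ − ⟨p⟩².
d/dx sin(nπx/a) = (nπ/a)·cos(nπx/a) and d²/dx² sin(nπx/a) = −(nπ/a)²·sin(nπx/a); on 0 ≤ x ≤ a, ∫sin²(nπx/a) dx = a/2 and ∫sin(nπx/a)·cos(nπx/a) dx = 0.
Normalization: ∫|φ|² dx = 0.67000.
⟨p⟩ = 0.0000 and ⟨p²⟩ = 137.41.
(Δp)² = 137.41 − (0.0000)² = 137.41.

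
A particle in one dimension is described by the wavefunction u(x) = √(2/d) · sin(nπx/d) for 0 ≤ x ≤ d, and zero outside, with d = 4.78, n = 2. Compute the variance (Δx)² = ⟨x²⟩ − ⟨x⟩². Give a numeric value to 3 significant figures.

Compute ⟨x⟩ and ⟨x²⟩ separately, then (Δx)² = ⟨x²⟩ − ⟨x⟩².
With sin²θ = (1 − cos2θ)/2 on 0 ≤ x ≤ d: ∫sin²(nπx/d) dx = d/2, ∫x·sin²(nπx/d) dx = d²/4, ∫x²·sin²(nπx/d) dx = d³·(1/6 − 1/(4n²π²)); higher powers xᵏ the same way, integrating xᵏ·cos(2nπx/d) by parts.
⟨x⟩ = 2.3900 and ⟨x²⟩ = 7.3268.
(Δx)² = 7.3268 − (2.3900)² = 1.6147.

1.61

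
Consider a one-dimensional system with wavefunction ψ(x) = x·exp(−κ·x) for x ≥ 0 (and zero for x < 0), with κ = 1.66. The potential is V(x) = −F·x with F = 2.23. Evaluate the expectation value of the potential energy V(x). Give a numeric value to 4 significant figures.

⟨V⟩ = ∫ V(x)·|ψ|² dx / ∫|ψ|² dx.
Every integrand reduces to terms xʲ·e^(−2κx) on [0, ∞); use ∫₀^∞ xʲ·e^(−2κx) dx = j!/(2κ)^(j+1).
State is unnormalized: ∫|ψ|² dx = 0.054653, and ∫ψ*·V(x)·ψ dx = -0.11013, so ⟨V⟩ = -0.11013 / 0.054653.
⟨V⟩ = -2.0151.

-2.015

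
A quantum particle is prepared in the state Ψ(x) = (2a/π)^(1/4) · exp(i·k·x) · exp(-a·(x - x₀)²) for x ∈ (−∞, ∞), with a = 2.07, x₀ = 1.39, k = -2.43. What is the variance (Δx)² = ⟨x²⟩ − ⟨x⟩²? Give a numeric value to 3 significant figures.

Compute ⟨x⟩ and ⟨x²⟩ separately, then (Δx)² = ⟨x²⟩ − ⟨x⟩².
Gaussian moments (u = x − x₀): ∫u^(2j)·e^(−2au²) du = (2j−1)!!/(4a)^j · √(π/(2a)), odd powers integrate to 0; here √(π/(2a)) = 0.87111.
⟨x⟩ = 1.3900 and ⟨x²⟩ = 2.0529.
(Δx)² = 2.0529 − (1.3900)² = 0.12077.

0.121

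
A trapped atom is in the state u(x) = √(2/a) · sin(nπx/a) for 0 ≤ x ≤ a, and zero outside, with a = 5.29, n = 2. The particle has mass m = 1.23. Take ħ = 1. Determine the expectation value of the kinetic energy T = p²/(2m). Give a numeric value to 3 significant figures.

0.573

T = −(ħ²/2m) d²/dx², so ⟨T⟩ = −(ħ²/2m) ∫ u*·u'' dx; with m = 1.23.
d/dx sin(nπx/a) = (nπ/a)·cos(nπx/a) and d²/dx² sin(nπx/a) = −(nπ/a)²·sin(nπx/a); on 0 ≤ x ≤ a, ∫sin²(nπx/a) dx = a/2 and ∫sin(nπx/a)·cos(nπx/a) dx = 0.
⟨T⟩ = 0.57347.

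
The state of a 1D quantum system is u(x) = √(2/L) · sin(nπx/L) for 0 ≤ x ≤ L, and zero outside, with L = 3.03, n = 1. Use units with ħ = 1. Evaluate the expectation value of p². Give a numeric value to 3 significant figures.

p² u = −ħ² d²u/dx²; ⟨p²⟩ = −ħ² ∫ u*·u'' dx.
d/dx sin(nπx/L) = (nπ/L)·cos(nπx/L) and d²/dx² sin(nπx/L) = −(nπ/L)²·sin(nπx/L); on 0 ≤ x ≤ L, ∫sin²(nπx/L) dx = L/2 and ∫sin(nπx/L)·cos(nπx/L) dx = 0.
⟨p²⟩ = 1.0750.

1.08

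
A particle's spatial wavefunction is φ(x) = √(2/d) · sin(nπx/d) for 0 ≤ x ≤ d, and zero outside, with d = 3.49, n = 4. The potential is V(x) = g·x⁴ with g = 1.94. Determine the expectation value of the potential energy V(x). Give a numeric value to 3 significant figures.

55.8

⟨V⟩ = ∫ V(x)·|φ|² dx.
With sin²θ = (1 − cos2θ)/2 on 0 ≤ x ≤ d: ∫sin²(nπx/d) dx = d/2, ∫x·sin²(nπx/d) dx = d²/4, ∫x²·sin²(nπx/d) dx = d³·(1/6 − 1/(4n²π²)); higher powers xᵏ the same way, integrating xᵏ·cos(2nπx/d) by parts.
⟨V⟩ = 55.756.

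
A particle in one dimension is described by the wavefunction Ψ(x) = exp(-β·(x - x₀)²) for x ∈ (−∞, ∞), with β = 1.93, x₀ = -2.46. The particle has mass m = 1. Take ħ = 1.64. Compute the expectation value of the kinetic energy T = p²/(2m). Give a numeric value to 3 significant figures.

2.60

T = −(ħ²/2m) d²/dx², so ⟨T⟩ = −(ħ²/2m) ∫ Ψ*·Ψ'' dx / ∫|Ψ|² dx; with m = 1.
Gaussian moments (u = x − x₀): ∫u^(2j)·e^(−2βu²) du = (2j−1)!!/(4β)^j · √(π/(2β)), odd powers integrate to 0; here √(π/(2β)) = 0.90216. Derivatives: d/dx e^(−βu²) = −2βu·e^(−βu²), d²/dx² e^(−βu²) = (4β²u² − 2β)·e^(−βu²).
State is unnormalized: ∫|Ψ|² dx = 0.90216, and ∫Ψ*·(−ħ²/2m · Ψ'') dx = 2.3415, so ⟨T⟩ = 2.3415 / 0.90216.
⟨T⟩ = 2.5955.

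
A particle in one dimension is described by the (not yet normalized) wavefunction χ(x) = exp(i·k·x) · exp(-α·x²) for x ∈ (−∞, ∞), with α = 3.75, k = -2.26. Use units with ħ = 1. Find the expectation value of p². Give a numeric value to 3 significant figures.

p² χ = −ħ² d²χ/dx²; ⟨p²⟩ = −ħ² ∫ χ*·χ'' dx / ∫|χ|² dx.
Gaussian moments: ∫x^(2j)·e^(−2αx²) dx = (2j−1)!!/(4α)^j · √(π/(2α)), odd powers integrate to 0; here √(π/(2α)) = 0.64721. Derivatives: χ′ = (ik − 2αx)·χ, χ″ = ((ik − 2αx)² − 2α)·χ; the odd-in-x pieces drop out.
State is unnormalized: ∫|χ|² dx = 0.64721, and ∫χ*·(−ħ² χ'') dx = 5.7327, so ⟨p²⟩ = 5.7327 / 0.64721.
⟨p²⟩ = 8.8576.

8.86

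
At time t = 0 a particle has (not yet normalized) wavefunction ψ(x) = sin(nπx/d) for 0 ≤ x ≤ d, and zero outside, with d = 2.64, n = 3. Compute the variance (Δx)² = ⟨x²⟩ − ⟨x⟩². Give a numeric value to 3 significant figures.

0.542

Compute ⟨x⟩ and ⟨x²⟩ separately, then (Δx)² = ⟨x²⟩ − ⟨x⟩².
With sin²θ = (1 − cos2θ)/2 on 0 ≤ x ≤ d: ∫sin²(nπx/d) dx = d/2, ∫x·sin²(nπx/d) dx = d²/4, ∫x²·sin²(nπx/d) dx = d³·(1/6 − 1/(4n²π²)); higher powers xᵏ the same way, integrating xᵏ·cos(2nπx/d) by parts.
Normalization: ∫|ψ|² dx = 1.3200.
⟨x⟩ = 1.3200 and ⟨x²⟩ = 2.2840.
(Δx)² = 2.2840 − (1.3200)² = 0.54157.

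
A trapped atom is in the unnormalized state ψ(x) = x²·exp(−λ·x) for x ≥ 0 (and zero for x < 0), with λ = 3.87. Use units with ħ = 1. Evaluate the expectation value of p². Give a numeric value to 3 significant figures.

p² ψ = −ħ² d²ψ/dx²; ⟨p²⟩ = −ħ² ∫ ψ*·ψ'' dx / ∫|ψ|² dx.
Differentiate x²·exp(−λ·x) with the product rule; every integrand then reduces to terms xʲ·e^(−2λx) on [0, ∞), with ∫₀^∞ xʲ·e^(−2λx) dx = j!/(2λ)^(j+1).
State is unnormalized: ∫|ψ|² dx = 0.00086399, and ∫ψ*·(−ħ² ψ'') dx = 0.0043133, so ⟨p²⟩ = 0.0043133 / 0.00086399.
⟨p²⟩ = 4.9923.

4.99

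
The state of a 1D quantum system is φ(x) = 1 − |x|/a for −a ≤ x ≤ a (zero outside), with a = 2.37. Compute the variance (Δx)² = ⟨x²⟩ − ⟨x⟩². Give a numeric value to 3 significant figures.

0.562

Compute ⟨x⟩ and ⟨x²⟩ separately, then (Δx)² = ⟨x²⟩ − ⟨x⟩².
φ is even, so ∫ over [−a, a] = 2∫₀ᵃ with φ = 1 − x/a there: ∫₀ᵃ (1 − x/a)² dx = a/3, ∫₀ᵃ x²(1 − x/a)² dx = a³/30, ∫₀ᵃ x⁴(1 − x/a)² dx = a⁵/105.
Normalization: ∫|φ|² dx = 1.5800.
⟨x⟩ = 0.0000 and ⟨x²⟩ = 0.56169.
(Δx)² = 0.56169 − (0.0000)² = 0.56169.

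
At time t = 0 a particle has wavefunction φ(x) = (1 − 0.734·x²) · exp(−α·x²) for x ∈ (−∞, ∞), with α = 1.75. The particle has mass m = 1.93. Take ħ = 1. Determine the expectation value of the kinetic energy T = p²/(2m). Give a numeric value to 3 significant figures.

0.709

T = −(ħ²/2m) d²/dx², so ⟨T⟩ = −(ħ²/2m) ∫ φ*·φ'' dx / ∫|φ|² dx; with m = 1.93.
Expand each integrand as polynomial × e^(−2αx²) and use ∫x^(2j)·e^(−2αx²) dx = (2j−1)!!/(4α)^j · √(π/(2α)), odd powers → 0; here √(π/(2α)) = 0.94742. Differentiate with the product rule, d/dx e^(−αx²) = −2αx·e^(−αx²).
State is unnormalized: ∫|φ|² dx = 0.77998, and ∫φ*·(−ħ²/2m · φ'') dx = 0.55267, so ⟨T⟩ = 0.55267 / 0.77998.
⟨T⟩ = 0.70856.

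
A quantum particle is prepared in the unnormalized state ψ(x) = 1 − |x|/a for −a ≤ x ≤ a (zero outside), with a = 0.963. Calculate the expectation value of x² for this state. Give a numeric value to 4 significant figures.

0.09274

⟨x²⟩ = ∫ x²·|ψ|² dx / ∫|ψ|² dx (integrals over the domain).
ψ is even, so ∫ over [−a, a] = 2∫₀ᵃ with ψ = 1 − x/a there: ∫₀ᵃ (1 − x/a)² dx = a/3, ∫₀ᵃ x²(1 − x/a)² dx = a³/30, ∫₀ᵃ x⁴(1 − x/a)² dx = a⁵/105.
State is unnormalized: ∫|ψ|² dx = 0.64200, and ∫ψ*·x²·ψ dx = 0.059537, so ⟨x²⟩ = 0.059537 / 0.64200.
⟨x²⟩ = 0.092737.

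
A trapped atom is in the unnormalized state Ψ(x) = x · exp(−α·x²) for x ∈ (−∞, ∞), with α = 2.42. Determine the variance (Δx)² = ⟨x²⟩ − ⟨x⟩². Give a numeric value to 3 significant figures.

0.310

Compute ⟨x⟩ and ⟨x²⟩ separately, then (Δx)² = ⟨x²⟩ − ⟨x⟩².
Expand each integrand as polynomial × e^(−2αx²) and use ∫x^(2j)·e^(−2αx²) dx = (2j−1)!!/(4α)^j · √(π/(2α)), odd powers → 0; here √(π/(2α)) = 0.80566.
Normalization: ∫|Ψ|² dx = 0.083229.
⟨x⟩ = 0.0000 and ⟨x²⟩ = 0.30992.
(Δx)² = 0.30992 − (0.0000)² = 0.30992.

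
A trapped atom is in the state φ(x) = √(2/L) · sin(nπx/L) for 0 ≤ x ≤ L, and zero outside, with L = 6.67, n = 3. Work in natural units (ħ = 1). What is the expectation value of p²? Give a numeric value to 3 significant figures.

p² φ = −ħ² d²φ/dx²; ⟨p²⟩ = −ħ² ∫ φ*·φ'' dx.
d/dx sin(nπx/L) = (nπ/L)·cos(nπx/L) and d²/dx² sin(nπx/L) = −(nπ/L)²·sin(nπx/L); on 0 ≤ x ≤ L, ∫sin²(nπx/L) dx = L/2 and ∫sin(nπx/L)·cos(nπx/L) dx = 0.
⟨p²⟩ = 1.9966.

2.00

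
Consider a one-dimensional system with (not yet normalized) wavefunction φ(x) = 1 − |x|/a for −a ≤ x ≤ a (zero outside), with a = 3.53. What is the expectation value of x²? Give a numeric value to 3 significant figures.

1.25

⟨x²⟩ = ∫ x²·|φ|² dx / ∫|φ|² dx (integrals over the domain).
φ is even, so ∫ over [−a, a] = 2∫₀ᵃ with φ = 1 − x/a there: ∫₀ᵃ (1 − x/a)² dx = a/3, ∫₀ᵃ x²(1 − x/a)² dx = a³/30, ∫₀ᵃ x⁴(1 − x/a)² dx = a⁵/105.
State is unnormalized: ∫|φ|² dx = 2.3533, and ∫φ*·x²·φ dx = 2.9325, so ⟨x²⟩ = 2.9325 / 2.3533.
⟨x²⟩ = 1.2461.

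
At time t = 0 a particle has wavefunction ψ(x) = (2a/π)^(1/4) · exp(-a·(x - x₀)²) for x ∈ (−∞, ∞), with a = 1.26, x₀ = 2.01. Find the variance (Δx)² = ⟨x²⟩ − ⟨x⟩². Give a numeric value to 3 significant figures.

Compute ⟨x⟩ and ⟨x²⟩ separately, then (Δx)² = ⟨x²⟩ − ⟨x⟩².
Gaussian moments (u = x − x₀): ∫u^(2j)·e^(−2au²) du = (2j−1)!!/(4a)^j · √(π/(2a)), odd powers integrate to 0; here √(π/(2a)) = 1.1165.
⟨x⟩ = 2.0100 and ⟨x²⟩ = 4.2385.
(Δx)² = 4.2385 − (2.0100)² = 0.19841.

0.198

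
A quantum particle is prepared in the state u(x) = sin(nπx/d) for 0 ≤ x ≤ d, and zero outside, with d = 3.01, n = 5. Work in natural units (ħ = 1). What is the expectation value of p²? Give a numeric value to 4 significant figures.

p² u = −ħ² d²u/dx²; ⟨p²⟩ = −ħ² ∫ u*·u'' dx / ∫|u|² dx.
d/dx sin(nπx/d) = (nπ/d)·cos(nπx/d) and d²/dx² sin(nπx/d) = −(nπ/d)²·sin(nπx/d); on 0 ≤ x ≤ d, ∫sin²(nπx/d) dx = d/2 and ∫sin(nπx/d)·cos(nπx/d) dx = 0.
State is unnormalized: ∫|u|² dx = 1.5050, and ∫u*·(−ħ² u'') dx = 40.987, so ⟨p²⟩ = 40.987 / 1.5050.
⟨p²⟩ = 27.234.

27.23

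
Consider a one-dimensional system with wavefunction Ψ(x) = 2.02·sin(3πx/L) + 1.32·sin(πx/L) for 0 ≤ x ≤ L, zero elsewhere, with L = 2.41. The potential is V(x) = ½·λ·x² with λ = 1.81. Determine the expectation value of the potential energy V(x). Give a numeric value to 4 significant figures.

⟨V⟩ = ∫ V(x)·|Ψ|² dx / ∫|Ψ|² dx.
On 0 ≤ x ≤ L (j ≠ l): ∫sin²(jπx/L) dx = L/2, ∫sin(jπx/L)·sin(lπx/L) dx = 0; diagonal moments ∫x·sin²(jπx/L) dx = L²/4, ∫x²·sin²(jπx/L) dx = L³·(1/6 − 1/(4j²π²)); cross terms ∫x·sin(jπx/L)·sin(lπx/L) dx = 0 for j + l even and −4jlL²/(π²(j² − l²)²) for j + l odd, ∫x²·sin(jπx/L)·sin(lπx/L) dx = (−1)^(j+l)·4jlL³/(π²(j² − l²)²); higher powers the same way via product-to-sum and parts.
State is unnormalized: ∫|Ψ|² dx = 7.0165, and ∫Ψ*·V(x)·Ψ dx = 12.872, so ⟨V⟩ = 12.872 / 7.0165.
⟨V⟩ = 1.8346.

1.835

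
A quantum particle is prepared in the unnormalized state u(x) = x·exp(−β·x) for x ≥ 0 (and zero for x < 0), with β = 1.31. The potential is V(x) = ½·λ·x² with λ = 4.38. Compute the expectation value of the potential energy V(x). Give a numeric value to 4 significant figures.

⟨V⟩ = ∫ V(x)·|u|² dx / ∫|u|² dx.
Every integrand reduces to terms xʲ·e^(−2βx) on [0, ∞); use ∫₀^∞ xʲ·e^(−2βx) dx = j!/(2β)^(j+1).
State is unnormalized: ∫|u|² dx = 0.11121, and ∫u*·V(x)·u dx = 0.42574, so ⟨V⟩ = 0.42574 / 0.11121.
⟨V⟩ = 3.8284.

3.828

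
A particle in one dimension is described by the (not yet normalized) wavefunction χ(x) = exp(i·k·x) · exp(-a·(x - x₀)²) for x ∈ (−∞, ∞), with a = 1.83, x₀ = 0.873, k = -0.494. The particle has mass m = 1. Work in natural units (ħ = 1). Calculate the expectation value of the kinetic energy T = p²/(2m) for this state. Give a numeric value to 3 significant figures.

1.04

T = −(ħ²/2m) d²/dx², so ⟨T⟩ = −(ħ²/2m) ∫ χ*·χ'' dx / ∫|χ|² dx; with m = 1.
Gaussian moments (u = x − x₀): ∫u^(2j)·e^(−2au²) du = (2j−1)!!/(4a)^j · √(π/(2a)), odd powers integrate to 0; here √(π/(2a)) = 0.92648. Derivatives: χ′ = (ik − 2au)·χ, χ″ = ((ik − 2au)² − 2a)·χ; the odd-in-u pieces drop out.
State is unnormalized: ∫|χ|² dx = 0.92648, and ∫χ*·(−ħ²/2m · χ'') dx = 0.96077, so ⟨T⟩ = 0.96077 / 0.92648.
⟨T⟩ = 1.0370.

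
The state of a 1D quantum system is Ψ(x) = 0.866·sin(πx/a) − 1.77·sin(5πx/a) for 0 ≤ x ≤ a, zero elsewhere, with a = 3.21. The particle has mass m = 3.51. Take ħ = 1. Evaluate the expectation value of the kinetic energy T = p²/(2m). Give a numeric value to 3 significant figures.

T = −(ħ²/2m) d²/dx², so ⟨T⟩ = −(ħ²/2m) ∫ Ψ*·Ψ'' dx / ∫|Ψ|² dx; with m = 3.51.
d²/dx² sin(jπx/a) = −(jπ/a)²·sin(jπx/a); on 0 ≤ x ≤ a, ∫sin²(jπx/a) dx = a/2 and ∫sin(jπx/a)·sin(lπx/a) dx = 0 for j ≠ l, so only diagonal terms survive in ∫|Ψ|² and ∫Ψ·Ψ″; ∫Ψ·Ψ′ dx = [Ψ²/2] between the walls = 0.
State is unnormalized: ∫|Ψ|² dx = 6.2320, and ∫Ψ*·(−ħ²/2m · Ψ'') dx = 17.316, so ⟨T⟩ = 17.316 / 6.2320.
⟨T⟩ = 2.7786.

2.78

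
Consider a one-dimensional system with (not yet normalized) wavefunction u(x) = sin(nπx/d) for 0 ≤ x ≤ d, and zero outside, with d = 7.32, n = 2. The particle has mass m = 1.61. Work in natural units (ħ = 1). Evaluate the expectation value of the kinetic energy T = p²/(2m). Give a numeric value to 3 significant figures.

0.229

T = −(ħ²/2m) d²/dx², so ⟨T⟩ = −(ħ²/2m) ∫ u*·u'' dx / ∫|u|² dx; with m = 1.61.
d/dx sin(nπx/d) = (nπ/d)·cos(nπx/d) and d²/dx² sin(nπx/d) = −(nπ/d)²·sin(nπx/d); on 0 ≤ x ≤ d, ∫sin²(nπx/d) dx = d/2 and ∫sin(nπx/d)·cos(nπx/d) dx = 0.
State is unnormalized: ∫|u|² dx = 3.6600, and ∫u*·(−ħ²/2m · u'') dx = 0.83746, so ⟨T⟩ = 0.83746 / 3.6600.
⟨T⟩ = 0.22881.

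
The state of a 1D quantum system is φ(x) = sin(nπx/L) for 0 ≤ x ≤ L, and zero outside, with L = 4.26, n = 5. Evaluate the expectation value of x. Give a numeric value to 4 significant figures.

2.130

⟨x⟩ = ∫ x·|φ|² dx / ∫|φ|² dx (integrals over the domain).
With sin²θ = (1 − cos2θ)/2 on 0 ≤ x ≤ L: ∫sin²(nπx/L) dx = L/2, ∫x·sin²(nπx/L) dx = L²/4, ∫x²·sin²(nπx/L) dx = L³·(1/6 − 1/(4n²π²)); higher powers xᵏ the same way, integrating xᵏ·cos(2nπx/L) by parts.
State is unnormalized: ∫|φ|² dx = 2.1300, and ∫φ*·x·φ dx = 4.5369, so ⟨x⟩ = 4.5369 / 2.1300.
⟨x⟩ = 2.1300.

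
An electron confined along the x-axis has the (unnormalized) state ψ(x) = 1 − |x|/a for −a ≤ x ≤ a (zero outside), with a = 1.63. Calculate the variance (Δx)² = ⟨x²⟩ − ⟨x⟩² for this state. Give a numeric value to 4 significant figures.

Compute ⟨x⟩ and ⟨x²⟩ separately, then (Δx)² = ⟨x²⟩ − ⟨x⟩².
ψ is even, so ∫ over [−a, a] = 2∫₀ᵃ with ψ = 1 − x/a there: ∫₀ᵃ (1 − x/a)² dx = a/3, ∫₀ᵃ x²(1 − x/a)² dx = a³/30, ∫₀ᵃ x⁴(1 − x/a)² dx = a⁵/105.
Normalization: ∫|ψ|² dx = 1.0867.
⟨x⟩ = 0.0000 and ⟨x²⟩ = 0.26569.
(Δx)² = 0.26569 − (0.0000)² = 0.26569.

0.2657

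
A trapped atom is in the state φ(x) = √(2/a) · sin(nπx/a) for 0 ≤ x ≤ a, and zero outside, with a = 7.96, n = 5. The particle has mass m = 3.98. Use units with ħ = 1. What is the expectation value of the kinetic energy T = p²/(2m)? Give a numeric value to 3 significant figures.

T = −(ħ²/2m) d²/dx², so ⟨T⟩ = −(ħ²/2m) ∫ φ*·φ'' dx; with m = 3.98.
d/dx sin(nπx/a) = (nπ/a)·cos(nπx/a) and d²/dx² sin(nπx/a) = −(nπ/a)²·sin(nπx/a); on 0 ≤ x ≤ a, ∫sin²(nπx/a) dx = a/2 and ∫sin(nπx/a)·cos(nπx/a) dx = 0.
⟨T⟩ = 0.48922.

0.489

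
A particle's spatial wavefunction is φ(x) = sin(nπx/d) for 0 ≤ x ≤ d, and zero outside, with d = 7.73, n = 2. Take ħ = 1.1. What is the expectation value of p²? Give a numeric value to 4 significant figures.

p² φ = −ħ² d²φ/dx²; ⟨p²⟩ = −ħ² ∫ φ*·φ'' dx / ∫|φ|² dx.
d/dx sin(nπx/d) = (nπ/d)·cos(nπx/d) and d²/dx² sin(nπx/d) = −(nπ/d)²·sin(nπx/d); on 0 ≤ x ≤ d, ∫sin²(nπx/d) dx = d/2 and ∫sin(nπx/d)·cos(nπx/d) dx = 0.
State is unnormalized: ∫|φ|² dx = 3.8650, and ∫φ*·(−ħ² φ'') dx = 3.0898, so ⟨p²⟩ = 3.0898 / 3.8650.
⟨p²⟩ = 0.79944.

0.7994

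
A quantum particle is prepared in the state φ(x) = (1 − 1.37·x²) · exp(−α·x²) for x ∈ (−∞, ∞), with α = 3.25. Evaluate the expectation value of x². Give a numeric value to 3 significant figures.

⟨x²⟩ = ∫ x²·|φ|² dx / ∫|φ|² dx (integrals over the domain).
Expand each integrand as polynomial × e^(−2αx²) and use ∫x^(2j)·e^(−2αx²) dx = (2j−1)!!/(4α)^j · √(π/(2α)), odd powers → 0; here √(π/(2α)) = 0.69521.
State is unnormalized: ∫|φ|² dx = 0.57185, and ∫φ*·x²·φ dx = 0.028572, so ⟨x²⟩ = 0.028572 / 0.57185.
⟨x²⟩ = 0.049965.

0.0500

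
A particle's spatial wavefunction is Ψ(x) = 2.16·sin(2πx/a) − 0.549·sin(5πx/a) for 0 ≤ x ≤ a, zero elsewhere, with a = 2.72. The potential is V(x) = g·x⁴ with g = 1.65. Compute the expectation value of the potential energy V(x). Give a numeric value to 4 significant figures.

⟨V⟩ = ∫ V(x)·|Ψ|² dx / ∫|Ψ|² dx.
On 0 ≤ x ≤ a (j ≠ l): ∫sin²(jπx/a) dx = a/2, ∫sin(jπx/a)·sin(lπx/a) dx = 0; diagonal moments ∫x·sin²(jπx/a) dx = a²/4, ∫x²·sin²(jπx/a) dx = a³·(1/6 − 1/(4j²π²)); cross terms ∫x·sin(jπx/a)·sin(lπx/a) dx = 0 for j + l even and −4jla²/(π²(j² − l²)²) for j + l odd, ∫x²·sin(jπx/a)·sin(lπx/a) dx = (−1)^(j+l)·4jla³/(π²(j² − l²)²); higher powers the same way via product-to-sum and parts.
State is unnormalized: ∫|Ψ|² dx = 6.7551, and ∫Ψ*·V(x)·Ψ dx = 117.76, so ⟨V⟩ = 117.76 / 6.7551.
⟨V⟩ = 17.432.

17.43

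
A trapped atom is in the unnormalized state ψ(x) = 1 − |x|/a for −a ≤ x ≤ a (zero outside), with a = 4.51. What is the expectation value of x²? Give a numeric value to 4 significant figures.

⟨x²⟩ = ∫ x²·|ψ|² dx / ∫|ψ|² dx (integrals over the domain).
ψ is even, so ∫ over [−a, a] = 2∫₀ᵃ with ψ = 1 − x/a there: ∫₀ᵃ (1 − x/a)² dx = a/3, ∫₀ᵃ x²(1 − x/a)² dx = a³/30, ∫₀ᵃ x⁴(1 − x/a)² dx = a⁵/105.
State is unnormalized: ∫|ψ|² dx = 3.0067, and ∫ψ*·x²·ψ dx = 6.1156, so ⟨x²⟩ = 6.1156 / 3.0067.
⟨x²⟩ = 2.0340.

2.034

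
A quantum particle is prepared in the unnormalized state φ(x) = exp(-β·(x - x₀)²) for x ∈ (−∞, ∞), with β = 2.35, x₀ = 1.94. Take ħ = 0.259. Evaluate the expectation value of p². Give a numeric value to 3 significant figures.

0.158

p² φ = −ħ² d²φ/dx²; ⟨p²⟩ = −ħ² ∫ φ*·φ'' dx / ∫|φ|² dx.
Gaussian moments (u = x − x₀): ∫u^(2j)·e^(−2βu²) du = (2j−1)!!/(4β)^j · √(π/(2β)), odd powers integrate to 0; here √(π/(2β)) = 0.81757. Derivatives: d/dx e^(−βu²) = −2βu·e^(−βu²), d²/dx² e^(−βu²) = (4β²u² − 2β)·e^(−βu²).
State is unnormalized: ∫|φ|² dx = 0.81757, and ∫φ*·(−ħ² φ'') dx = 0.12888, so ⟨p²⟩ = 0.12888 / 0.81757.
⟨p²⟩ = 0.15764.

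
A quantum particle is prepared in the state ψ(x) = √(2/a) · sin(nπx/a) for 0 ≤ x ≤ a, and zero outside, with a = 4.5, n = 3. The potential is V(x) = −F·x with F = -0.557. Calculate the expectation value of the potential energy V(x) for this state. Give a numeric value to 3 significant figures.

⟨V⟩ = ∫ V(x)·|ψ|² dx.
With sin²θ = (1 − cos2θ)/2 on 0 ≤ x ≤ a: ∫sin²(nπx/a) dx = a/2, ∫x·sin²(nπx/a) dx = a²/4, ∫x²·sin²(nπx/a) dx = a³·(1/6 − 1/(4n²π²)); higher powers xᵏ the same way, integrating xᵏ·cos(2nπx/a) by parts.
⟨V⟩ = 1.2533.

1.25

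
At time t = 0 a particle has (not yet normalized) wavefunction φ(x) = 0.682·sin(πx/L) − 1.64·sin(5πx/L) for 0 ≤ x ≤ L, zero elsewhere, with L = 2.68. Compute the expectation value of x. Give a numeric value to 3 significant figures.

1.34

⟨x⟩ = ∫ x·|φ|² dx / ∫|φ|² dx (integrals over the domain).
On 0 ≤ x ≤ L (j ≠ l): ∫sin²(jπx/L) dx = L/2, ∫sin(jπx/L)·sin(lπx/L) dx = 0; diagonal moments ∫x·sin²(jπx/L) dx = L²/4, ∫x²·sin²(jπx/L) dx = L³·(1/6 − 1/(4j²π²)); cross terms ∫x·sin(jπx/L)·sin(lπx/L) dx = 0 for j + l even and −4jlL²/(π²(j² − l²)²) for j + l odd, ∫x²·sin(jπx/L)·sin(lπx/L) dx = (−1)^(j+l)·4jlL³/(π²(j² − l²)²); higher powers the same way via product-to-sum and parts.
State is unnormalized: ∫|φ|² dx = 4.2273, and ∫φ*·x·φ dx = 5.6646, so ⟨x⟩ = 5.6646 / 4.2273.
⟨x⟩ = 1.3400.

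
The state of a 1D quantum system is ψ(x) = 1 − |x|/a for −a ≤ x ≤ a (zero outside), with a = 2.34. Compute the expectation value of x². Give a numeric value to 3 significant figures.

0.548

⟨x²⟩ = ∫ x²·|ψ|² dx / ∫|ψ|² dx (integrals over the domain).
ψ is even, so ∫ over [−a, a] = 2∫₀ᵃ with ψ = 1 − x/a there: ∫₀ᵃ (1 − x/a)² dx = a/3, ∫₀ᵃ x²(1 − x/a)² dx = a³/30, ∫₀ᵃ x⁴(1 − x/a)² dx = a⁵/105.
State is unnormalized: ∫|ψ|² dx = 1.5600, and ∫ψ*·x²·ψ dx = 0.85419, so ⟨x²⟩ = 0.85419 / 1.5600.
⟨x²⟩ = 0.54756.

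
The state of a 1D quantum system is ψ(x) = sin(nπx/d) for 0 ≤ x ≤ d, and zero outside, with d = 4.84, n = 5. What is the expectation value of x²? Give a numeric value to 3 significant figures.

⟨x²⟩ = ∫ x²·|ψ|² dx / ∫|ψ|² dx (integrals over the domain).
With sin²θ = (1 − cos2θ)/2 on 0 ≤ x ≤ d: ∫sin²(nπx/d) dx = d/2, ∫x·sin²(nπx/d) dx = d²/4, ∫x²·sin²(nπx/d) dx = d³·(1/6 − 1/(4n²π²)); higher powers xᵏ the same way, integrating xᵏ·cos(2nπx/d) by parts.
State is unnormalized: ∫|ψ|² dx = 2.4200, and ∫ψ*·x²·ψ dx = 18.782, so ⟨x²⟩ = 18.782 / 2.4200.
⟨x²⟩ = 7.7611.

7.76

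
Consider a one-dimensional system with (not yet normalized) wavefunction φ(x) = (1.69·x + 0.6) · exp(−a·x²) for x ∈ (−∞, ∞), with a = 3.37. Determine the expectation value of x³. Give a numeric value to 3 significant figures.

0.0585

⟨x³⟩ = ∫ x³·|φ|² dx / ∫|φ|² dx (integrals over the domain).
Expand each integrand as polynomial × e^(−2ax²) and use ∫x^(2j)·e^(−2ax²) dx = (2j−1)!!/(4a)^j · √(π/(2a)), odd powers → 0; here √(π/(2a)) = 0.68272.
State is unnormalized: ∫|φ|² dx = 0.39043, and ∫φ*·x³·φ dx = 0.022859, so ⟨x³⟩ = 0.022859 / 0.39043.
⟨x³⟩ = 0.058547.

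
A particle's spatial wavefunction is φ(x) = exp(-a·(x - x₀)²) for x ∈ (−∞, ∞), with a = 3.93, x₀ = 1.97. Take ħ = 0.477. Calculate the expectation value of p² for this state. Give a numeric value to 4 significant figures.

0.8942

p² φ = −ħ² d²φ/dx²; ⟨p²⟩ = −ħ² ∫ φ*·φ'' dx / ∫|φ|² dx.
Gaussian moments (u = x − x₀): ∫u^(2j)·e^(−2au²) du = (2j−1)!!/(4a)^j · √(π/(2a)), odd powers integrate to 0; here √(π/(2a)) = 0.63221. Derivatives: d/dx e^(−au²) = −2au·e^(−au²), d²/dx² e^(−au²) = (4a²u² − 2a)·e^(−au²).
State is unnormalized: ∫|φ|² dx = 0.63221, and ∫φ*·(−ħ² φ'') dx = 0.56532, so ⟨p²⟩ = 0.56532 / 0.63221.
⟨p²⟩ = 0.89419.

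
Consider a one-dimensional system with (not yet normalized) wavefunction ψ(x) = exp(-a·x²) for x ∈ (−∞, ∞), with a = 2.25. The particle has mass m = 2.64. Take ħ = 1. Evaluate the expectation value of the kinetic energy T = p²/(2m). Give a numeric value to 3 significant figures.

T = −(ħ²/2m) d²/dx², so ⟨T⟩ = −(ħ²/2m) ∫ ψ*·ψ'' dx / ∫|ψ|² dx; with m = 2.64.
Gaussian moments: ∫x^(2j)·e^(−2ax²) dx = (2j−1)!!/(4a)^j · √(π/(2a)), odd powers integrate to 0; here √(π/(2a)) = 0.83554. Derivatives: d/dx e^(−ax²) = −2ax·e^(−ax²), d²/dx² e^(−ax²) = (4a²x² − 2a)·e^(−ax²).
State is unnormalized: ∫|ψ|² dx = 0.83554, and ∫ψ*·(−ħ²/2m · ψ'') dx = 0.35606, so ⟨T⟩ = 0.35606 / 0.83554.
⟨T⟩ = 0.42614.

0.426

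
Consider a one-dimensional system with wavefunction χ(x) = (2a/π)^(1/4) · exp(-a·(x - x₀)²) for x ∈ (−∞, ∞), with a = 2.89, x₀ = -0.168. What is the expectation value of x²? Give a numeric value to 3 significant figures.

0.115

⟨x²⟩ = ∫ x²·|χ|² dx (integrals over the domain).
Gaussian moments (u = x − x₀): ∫u^(2j)·e^(−2au²) du = (2j−1)!!/(4a)^j · √(π/(2a)), odd powers integrate to 0; here √(π/(2a)) = 0.73724.
⟨x²⟩ = 0.11473.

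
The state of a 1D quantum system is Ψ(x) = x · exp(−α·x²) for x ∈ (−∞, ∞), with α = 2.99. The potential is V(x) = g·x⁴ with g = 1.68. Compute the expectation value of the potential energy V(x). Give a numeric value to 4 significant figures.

0.1762

⟨V⟩ = ∫ V(x)·|Ψ|² dx / ∫|Ψ|² dx.
Expand each integrand as polynomial × e^(−2αx²) and use ∫x^(2j)·e^(−2αx²) dx = (2j−1)!!/(4α)^j · √(π/(2α)), odd powers → 0; here √(π/(2α)) = 0.72481.
State is unnormalized: ∫|Ψ|² dx = 0.060603, and ∫Ψ*·V(x)·Ψ dx = 0.010677, so ⟨V⟩ = 0.010677 / 0.060603.
⟨V⟩ = 0.17617.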